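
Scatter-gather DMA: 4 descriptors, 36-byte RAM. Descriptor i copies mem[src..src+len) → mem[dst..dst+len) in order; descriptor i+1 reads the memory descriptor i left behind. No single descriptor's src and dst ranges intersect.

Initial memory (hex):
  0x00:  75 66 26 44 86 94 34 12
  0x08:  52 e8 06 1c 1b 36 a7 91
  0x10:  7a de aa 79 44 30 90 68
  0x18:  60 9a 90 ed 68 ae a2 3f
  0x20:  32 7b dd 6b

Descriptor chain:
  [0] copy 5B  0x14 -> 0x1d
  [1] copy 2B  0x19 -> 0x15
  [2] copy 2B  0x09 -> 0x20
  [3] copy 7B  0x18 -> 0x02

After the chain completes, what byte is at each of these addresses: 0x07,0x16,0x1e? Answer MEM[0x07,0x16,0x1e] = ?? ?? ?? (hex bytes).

#0 dst[0x1d+5] := {0x44,0x30,0x90,0x68,0x60}
#1 dst[0x15+2] := {0x9a,0x90}
#2 dst[0x20+2] := {0xe8,0x06}
#3 dst[0x02+7] := {0x60,0x9a,0x90,0xed,0x68,0x44,0x30}
query mem[0x07]=0x44, mem[0x16]=0x90, mem[0x1e]=0x30

MEM[0x07,0x16,0x1e] = 44 90 30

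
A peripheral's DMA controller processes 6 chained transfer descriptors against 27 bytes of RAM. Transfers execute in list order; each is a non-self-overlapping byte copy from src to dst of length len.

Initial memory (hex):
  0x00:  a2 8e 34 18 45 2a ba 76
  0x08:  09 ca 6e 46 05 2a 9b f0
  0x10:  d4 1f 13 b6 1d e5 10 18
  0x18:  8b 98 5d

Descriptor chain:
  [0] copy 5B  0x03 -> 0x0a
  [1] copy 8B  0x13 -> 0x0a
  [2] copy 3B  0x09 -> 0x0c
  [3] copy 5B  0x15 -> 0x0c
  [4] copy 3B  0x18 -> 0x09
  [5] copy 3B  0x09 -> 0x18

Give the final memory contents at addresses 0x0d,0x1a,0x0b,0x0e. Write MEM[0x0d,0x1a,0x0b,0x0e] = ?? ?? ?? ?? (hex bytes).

  after D0: wrote 5B at 0x0a = 18452aba76
  after D1: wrote 8B at 0x0a = b61de510188b985d
  after D2: wrote 3B at 0x0c = cab61d
  after D3: wrote 5B at 0x0c = e510188b98
  after D4: wrote 3B at 0x09 = 8b985d
  after D5: wrote 3B at 0x18 = 8b985d
query mem[0x0d]=0x10, mem[0x1a]=0x5d, mem[0x0b]=0x5d, mem[0x0e]=0x18

MEM[0x0d,0x1a,0x0b,0x0e] = 10 5d 5d 18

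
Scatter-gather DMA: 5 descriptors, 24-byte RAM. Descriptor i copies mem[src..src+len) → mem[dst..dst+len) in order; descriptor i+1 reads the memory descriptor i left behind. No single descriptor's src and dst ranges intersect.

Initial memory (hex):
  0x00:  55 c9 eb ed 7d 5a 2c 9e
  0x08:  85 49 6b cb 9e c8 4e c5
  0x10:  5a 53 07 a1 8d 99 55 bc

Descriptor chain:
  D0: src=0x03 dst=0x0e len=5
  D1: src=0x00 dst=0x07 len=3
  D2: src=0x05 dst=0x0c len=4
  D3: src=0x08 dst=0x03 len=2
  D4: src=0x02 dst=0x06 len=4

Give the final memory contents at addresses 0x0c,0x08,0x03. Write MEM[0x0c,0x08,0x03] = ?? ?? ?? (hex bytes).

#0 dst[0x0e+5] := {0xed,0x7d,0x5a,0x2c,0x9e}
#1 dst[0x07+3] := {0x55,0xc9,0xeb}
#2 dst[0x0c+4] := {0x5a,0x2c,0x55,0xc9}
#3 dst[0x03+2] := {0xc9,0xeb}
#4 dst[0x06+4] := {0xeb,0xc9,0xeb,0x5a}
query mem[0x0c]=0x5a, mem[0x08]=0xeb, mem[0x03]=0xc9

MEM[0x0c,0x08,0x03] = 5a eb c9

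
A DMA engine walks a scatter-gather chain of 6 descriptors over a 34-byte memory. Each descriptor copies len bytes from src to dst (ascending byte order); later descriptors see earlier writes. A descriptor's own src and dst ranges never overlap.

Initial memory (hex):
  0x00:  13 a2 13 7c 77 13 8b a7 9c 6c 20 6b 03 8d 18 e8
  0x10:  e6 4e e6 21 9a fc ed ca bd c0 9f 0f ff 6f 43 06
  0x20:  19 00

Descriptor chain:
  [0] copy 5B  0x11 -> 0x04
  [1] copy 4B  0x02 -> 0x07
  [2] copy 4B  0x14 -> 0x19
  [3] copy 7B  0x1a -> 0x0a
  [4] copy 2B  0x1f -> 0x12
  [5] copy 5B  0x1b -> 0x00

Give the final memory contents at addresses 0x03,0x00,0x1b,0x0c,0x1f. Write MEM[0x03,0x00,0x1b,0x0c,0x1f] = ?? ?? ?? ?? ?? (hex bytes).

MEM[0x03,0x00,0x1b,0x0c,0x1f] = 43 ed ed ca 06

[0] 0x11->0x04 len=5 : 4e e6 21 9a fc
[1] 0x02->0x07 len=4 : 13 7c 4e e6
[2] 0x14->0x19 len=4 : 9a fc ed ca
[3] 0x1a->0x0a len=7 : fc ed ca 6f 43 06 19
[4] 0x1f->0x12 len=2 : 06 19
[5] 0x1b->0x00 len=5 : ed ca 6f 43 06
query mem[0x03]=0x43, mem[0x00]=0xed, mem[0x1b]=0xed, mem[0x0c]=0xca, mem[0x1f]=0x06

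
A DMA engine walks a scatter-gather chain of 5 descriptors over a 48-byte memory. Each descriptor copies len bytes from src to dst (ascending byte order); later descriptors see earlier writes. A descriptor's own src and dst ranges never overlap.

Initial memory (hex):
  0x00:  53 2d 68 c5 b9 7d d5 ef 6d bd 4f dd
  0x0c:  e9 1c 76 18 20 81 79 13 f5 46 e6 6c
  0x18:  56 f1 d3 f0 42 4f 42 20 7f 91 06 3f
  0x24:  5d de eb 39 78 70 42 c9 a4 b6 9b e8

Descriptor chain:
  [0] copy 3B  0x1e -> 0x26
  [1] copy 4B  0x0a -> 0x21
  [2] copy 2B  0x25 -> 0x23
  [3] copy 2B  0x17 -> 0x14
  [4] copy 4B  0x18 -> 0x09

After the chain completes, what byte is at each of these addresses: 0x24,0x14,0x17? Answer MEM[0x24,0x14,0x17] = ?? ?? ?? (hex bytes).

MEM[0x24,0x14,0x17] = 42 6c 6c

#0 dst[0x26+3] := {0x42,0x20,0x7f}
#1 dst[0x21+4] := {0x4f,0xdd,0xe9,0x1c}
#2 dst[0x23+2] := {0xde,0x42}
#3 dst[0x14+2] := {0x6c,0x56}
#4 dst[0x09+4] := {0x56,0xf1,0xd3,0xf0}
query mem[0x24]=0x42, mem[0x14]=0x6c, mem[0x17]=0x6c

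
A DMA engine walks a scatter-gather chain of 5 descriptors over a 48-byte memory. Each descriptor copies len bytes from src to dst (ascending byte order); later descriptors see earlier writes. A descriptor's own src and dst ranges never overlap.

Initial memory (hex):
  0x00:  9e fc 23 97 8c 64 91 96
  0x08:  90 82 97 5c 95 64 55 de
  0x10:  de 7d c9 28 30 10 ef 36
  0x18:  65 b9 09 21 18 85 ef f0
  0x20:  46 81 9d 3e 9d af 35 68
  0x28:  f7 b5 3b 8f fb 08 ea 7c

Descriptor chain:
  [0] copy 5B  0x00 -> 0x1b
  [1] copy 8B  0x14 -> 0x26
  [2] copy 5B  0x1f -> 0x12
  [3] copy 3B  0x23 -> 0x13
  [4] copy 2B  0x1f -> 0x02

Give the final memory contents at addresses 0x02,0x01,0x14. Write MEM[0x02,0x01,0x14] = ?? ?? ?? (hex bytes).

#0 dst[0x1b+5] := {0x9e,0xfc,0x23,0x97,0x8c}
#1 dst[0x26+8] := {0x30,0x10,0xef,0x36,0x65,0xb9,0x09,0x9e}
#2 dst[0x12+5] := {0x8c,0x46,0x81,0x9d,0x3e}
#3 dst[0x13+3] := {0x3e,0x9d,0xaf}
#4 dst[0x02+2] := {0x8c,0x46}
query mem[0x02]=0x8c, mem[0x01]=0xfc, mem[0x14]=0x9d

MEM[0x02,0x01,0x14] = 8c fc 9d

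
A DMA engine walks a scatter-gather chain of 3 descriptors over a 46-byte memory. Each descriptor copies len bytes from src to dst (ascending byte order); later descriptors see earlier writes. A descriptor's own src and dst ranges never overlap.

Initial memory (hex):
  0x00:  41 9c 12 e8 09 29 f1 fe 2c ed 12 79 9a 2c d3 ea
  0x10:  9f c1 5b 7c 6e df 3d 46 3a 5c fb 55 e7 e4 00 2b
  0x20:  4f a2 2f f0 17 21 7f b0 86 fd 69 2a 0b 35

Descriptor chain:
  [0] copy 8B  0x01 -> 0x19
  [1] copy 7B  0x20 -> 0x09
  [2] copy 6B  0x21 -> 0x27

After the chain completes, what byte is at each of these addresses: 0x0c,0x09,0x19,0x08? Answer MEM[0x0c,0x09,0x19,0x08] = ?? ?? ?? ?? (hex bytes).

MEM[0x0c,0x09,0x19,0x08] = f0 2c 9c 2c

D0: mem[0x19..0x20] <- [9c 12 e8 09 29 f1 fe 2c]
D1: mem[0x09..0x0f] <- [2c a2 2f f0 17 21 7f]
D2: mem[0x27..0x2c] <- [a2 2f f0 17 21 7f]
query mem[0x0c]=0xf0, mem[0x09]=0x2c, mem[0x19]=0x9c, mem[0x08]=0x2c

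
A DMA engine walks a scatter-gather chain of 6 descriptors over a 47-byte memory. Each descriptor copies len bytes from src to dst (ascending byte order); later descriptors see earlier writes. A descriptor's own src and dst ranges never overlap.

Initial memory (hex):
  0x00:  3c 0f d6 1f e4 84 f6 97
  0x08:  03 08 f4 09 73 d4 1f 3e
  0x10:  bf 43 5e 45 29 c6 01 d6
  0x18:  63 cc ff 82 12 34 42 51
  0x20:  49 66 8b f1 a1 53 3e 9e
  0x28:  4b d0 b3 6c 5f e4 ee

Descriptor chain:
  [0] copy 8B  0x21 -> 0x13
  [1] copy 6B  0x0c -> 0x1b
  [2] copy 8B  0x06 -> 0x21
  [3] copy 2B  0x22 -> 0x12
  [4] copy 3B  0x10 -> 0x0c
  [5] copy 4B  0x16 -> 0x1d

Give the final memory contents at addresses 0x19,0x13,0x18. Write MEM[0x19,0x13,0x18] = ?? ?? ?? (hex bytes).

#0 dst[0x13+8] := {0x66,0x8b,0xf1,0xa1,0x53,0x3e,0x9e,0x4b}
#1 dst[0x1b+6] := {0x73,0xd4,0x1f,0x3e,0xbf,0x43}
#2 dst[0x21+8] := {0xf6,0x97,0x03,0x08,0xf4,0x09,0x73,0xd4}
#3 dst[0x12+2] := {0x97,0x03}
#4 dst[0x0c+3] := {0xbf,0x43,0x97}
#5 dst[0x1d+4] := {0xa1,0x53,0x3e,0x9e}
query mem[0x19]=0x9e, mem[0x13]=0x03, mem[0x18]=0x3e

MEM[0x19,0x13,0x18] = 9e 03 3e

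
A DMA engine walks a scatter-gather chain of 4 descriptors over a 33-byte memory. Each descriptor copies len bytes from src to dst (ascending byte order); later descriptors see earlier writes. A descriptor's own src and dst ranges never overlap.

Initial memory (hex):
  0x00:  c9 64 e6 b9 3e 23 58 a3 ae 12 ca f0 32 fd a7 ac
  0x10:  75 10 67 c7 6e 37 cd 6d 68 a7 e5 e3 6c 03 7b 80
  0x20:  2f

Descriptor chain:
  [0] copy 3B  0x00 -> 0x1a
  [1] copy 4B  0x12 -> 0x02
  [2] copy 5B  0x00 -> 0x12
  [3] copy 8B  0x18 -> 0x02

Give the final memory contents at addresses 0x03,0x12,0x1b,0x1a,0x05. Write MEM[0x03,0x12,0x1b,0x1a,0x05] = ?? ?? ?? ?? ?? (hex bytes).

  after D0: wrote 3B at 0x1a = c964e6
  after D1: wrote 4B at 0x02 = 67c76e37
  after D2: wrote 5B at 0x12 = c96467c76e
  after D3: wrote 8B at 0x02 = 68a7c964e6037b80
query mem[0x03]=0xa7, mem[0x12]=0xc9, mem[0x1b]=0x64, mem[0x1a]=0xc9, mem[0x05]=0x64

MEM[0x03,0x12,0x1b,0x1a,0x05] = a7 c9 64 c9 64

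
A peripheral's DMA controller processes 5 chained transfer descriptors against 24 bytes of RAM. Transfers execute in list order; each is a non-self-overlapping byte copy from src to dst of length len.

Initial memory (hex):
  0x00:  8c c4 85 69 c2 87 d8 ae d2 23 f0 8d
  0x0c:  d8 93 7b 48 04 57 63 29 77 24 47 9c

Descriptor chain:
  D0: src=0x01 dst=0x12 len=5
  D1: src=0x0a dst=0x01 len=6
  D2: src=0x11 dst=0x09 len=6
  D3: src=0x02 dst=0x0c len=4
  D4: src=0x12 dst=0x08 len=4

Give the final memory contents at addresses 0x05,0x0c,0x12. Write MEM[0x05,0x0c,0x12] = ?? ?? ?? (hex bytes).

  after D0: wrote 5B at 0x12 = c48569c287
  after D1: wrote 6B at 0x01 = f08dd8937b48
  after D2: wrote 6B at 0x09 = 57c48569c287
  after D3: wrote 4B at 0x0c = 8dd8937b
  after D4: wrote 4B at 0x08 = c48569c2
query mem[0x05]=0x7b, mem[0x0c]=0x8d, mem[0x12]=0xc4

MEM[0x05,0x0c,0x12] = 7b 8d c4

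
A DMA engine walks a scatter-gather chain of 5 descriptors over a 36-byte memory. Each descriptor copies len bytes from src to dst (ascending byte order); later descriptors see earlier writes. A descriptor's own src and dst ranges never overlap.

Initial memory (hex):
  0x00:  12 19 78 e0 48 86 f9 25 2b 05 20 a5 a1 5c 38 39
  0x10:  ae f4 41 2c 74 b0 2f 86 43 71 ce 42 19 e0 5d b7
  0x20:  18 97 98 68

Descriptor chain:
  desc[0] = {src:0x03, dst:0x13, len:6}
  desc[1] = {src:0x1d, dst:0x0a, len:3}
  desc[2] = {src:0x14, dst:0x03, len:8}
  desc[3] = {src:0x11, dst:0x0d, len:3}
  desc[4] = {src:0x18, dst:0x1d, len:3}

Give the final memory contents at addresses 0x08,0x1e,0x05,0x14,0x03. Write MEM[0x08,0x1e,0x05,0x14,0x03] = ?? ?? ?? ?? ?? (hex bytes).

#0 dst[0x13+6] := {0xe0,0x48,0x86,0xf9,0x25,0x2b}
#1 dst[0x0a+3] := {0xe0,0x5d,0xb7}
#2 dst[0x03+8] := {0x48,0x86,0xf9,0x25,0x2b,0x71,0xce,0x42}
#3 dst[0x0d+3] := {0xf4,0x41,0xe0}
#4 dst[0x1d+3] := {0x2b,0x71,0xce}
query mem[0x08]=0x71, mem[0x1e]=0x71, mem[0x05]=0xf9, mem[0x14]=0x48, mem[0x03]=0x48

MEM[0x08,0x1e,0x05,0x14,0x03] = 71 71 f9 48 48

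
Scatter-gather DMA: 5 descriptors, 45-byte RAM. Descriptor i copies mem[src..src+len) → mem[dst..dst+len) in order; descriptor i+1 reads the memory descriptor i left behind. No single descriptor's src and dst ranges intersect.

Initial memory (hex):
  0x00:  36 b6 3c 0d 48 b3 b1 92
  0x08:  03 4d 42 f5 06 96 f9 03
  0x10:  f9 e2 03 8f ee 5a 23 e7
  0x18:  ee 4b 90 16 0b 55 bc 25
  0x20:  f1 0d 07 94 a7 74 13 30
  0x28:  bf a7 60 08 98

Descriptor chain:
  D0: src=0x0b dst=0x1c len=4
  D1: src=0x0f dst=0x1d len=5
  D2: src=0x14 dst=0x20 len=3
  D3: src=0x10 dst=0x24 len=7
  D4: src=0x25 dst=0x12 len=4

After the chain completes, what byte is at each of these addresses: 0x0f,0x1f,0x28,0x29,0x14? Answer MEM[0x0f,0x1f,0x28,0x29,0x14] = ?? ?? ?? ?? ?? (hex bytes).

  after D0: wrote 4B at 0x1c = f50696f9
  after D1: wrote 5B at 0x1d = 03f9e2038f
  after D2: wrote 3B at 0x20 = ee5a23
  after D3: wrote 7B at 0x24 = f9e2038fee5a23
  after D4: wrote 4B at 0x12 = e2038fee
query mem[0x0f]=0x03, mem[0x1f]=0xe2, mem[0x28]=0xee, mem[0x29]=0x5a, mem[0x14]=0x8f

MEM[0x0f,0x1f,0x28,0x29,0x14] = 03 e2 ee 5a 8f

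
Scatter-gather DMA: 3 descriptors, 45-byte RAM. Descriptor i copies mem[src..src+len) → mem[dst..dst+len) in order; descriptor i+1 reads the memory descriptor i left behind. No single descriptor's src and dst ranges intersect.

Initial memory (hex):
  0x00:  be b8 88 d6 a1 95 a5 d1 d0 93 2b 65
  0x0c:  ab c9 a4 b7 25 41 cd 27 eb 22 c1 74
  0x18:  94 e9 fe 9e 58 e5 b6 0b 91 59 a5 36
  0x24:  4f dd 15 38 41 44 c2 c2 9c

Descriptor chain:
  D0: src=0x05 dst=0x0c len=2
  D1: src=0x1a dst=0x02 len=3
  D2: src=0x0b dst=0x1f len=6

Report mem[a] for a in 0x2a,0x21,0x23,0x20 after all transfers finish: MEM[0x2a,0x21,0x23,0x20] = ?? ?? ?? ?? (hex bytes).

MEM[0x2a,0x21,0x23,0x20] = c2 a5 b7 95

#0 dst[0x0c+2] := {0x95,0xa5}
#1 dst[0x02+3] := {0xfe,0x9e,0x58}
#2 dst[0x1f+6] := {0x65,0x95,0xa5,0xa4,0xb7,0x25}
query mem[0x2a]=0xc2, mem[0x21]=0xa5, mem[0x23]=0xb7, mem[0x20]=0x95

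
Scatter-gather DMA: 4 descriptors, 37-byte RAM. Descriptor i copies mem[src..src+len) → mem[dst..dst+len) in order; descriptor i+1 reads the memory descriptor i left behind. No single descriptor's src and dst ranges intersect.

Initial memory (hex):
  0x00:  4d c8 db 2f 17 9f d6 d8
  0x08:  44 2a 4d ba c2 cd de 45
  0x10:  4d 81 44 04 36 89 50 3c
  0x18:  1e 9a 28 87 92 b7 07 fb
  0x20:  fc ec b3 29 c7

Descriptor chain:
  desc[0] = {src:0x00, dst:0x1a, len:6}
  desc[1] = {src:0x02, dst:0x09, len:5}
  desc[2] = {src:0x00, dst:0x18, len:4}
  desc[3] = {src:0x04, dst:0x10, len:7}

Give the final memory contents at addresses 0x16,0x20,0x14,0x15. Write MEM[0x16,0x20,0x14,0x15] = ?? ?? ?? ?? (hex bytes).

MEM[0x16,0x20,0x14,0x15] = 2f fc 44 db

D0: mem[0x1a..0x1f] <- [4d c8 db 2f 17 9f]
D1: mem[0x09..0x0d] <- [db 2f 17 9f d6]
D2: mem[0x18..0x1b] <- [4d c8 db 2f]
D3: mem[0x10..0x16] <- [17 9f d6 d8 44 db 2f]
query mem[0x16]=0x2f, mem[0x20]=0xfc, mem[0x14]=0x44, mem[0x15]=0xdb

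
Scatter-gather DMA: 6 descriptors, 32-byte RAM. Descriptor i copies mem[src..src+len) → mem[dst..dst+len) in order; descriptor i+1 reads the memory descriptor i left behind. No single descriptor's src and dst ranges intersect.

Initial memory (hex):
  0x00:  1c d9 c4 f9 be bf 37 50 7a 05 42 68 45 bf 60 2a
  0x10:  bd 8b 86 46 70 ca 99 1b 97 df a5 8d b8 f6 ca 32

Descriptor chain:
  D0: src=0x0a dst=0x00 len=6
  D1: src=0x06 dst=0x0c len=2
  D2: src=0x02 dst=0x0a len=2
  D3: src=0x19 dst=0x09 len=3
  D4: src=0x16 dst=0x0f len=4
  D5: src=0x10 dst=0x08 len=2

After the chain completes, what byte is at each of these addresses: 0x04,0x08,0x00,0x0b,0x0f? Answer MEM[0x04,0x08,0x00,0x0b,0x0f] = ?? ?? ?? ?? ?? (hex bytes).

MEM[0x04,0x08,0x00,0x0b,0x0f] = 60 1b 42 8d 99

#0 dst[0x00+6] := {0x42,0x68,0x45,0xbf,0x60,0x2a}
#1 dst[0x0c+2] := {0x37,0x50}
#2 dst[0x0a+2] := {0x45,0xbf}
#3 dst[0x09+3] := {0xdf,0xa5,0x8d}
#4 dst[0x0f+4] := {0x99,0x1b,0x97,0xdf}
#5 dst[0x08+2] := {0x1b,0x97}
query mem[0x04]=0x60, mem[0x08]=0x1b, mem[0x00]=0x42, mem[0x0b]=0x8d, mem[0x0f]=0x99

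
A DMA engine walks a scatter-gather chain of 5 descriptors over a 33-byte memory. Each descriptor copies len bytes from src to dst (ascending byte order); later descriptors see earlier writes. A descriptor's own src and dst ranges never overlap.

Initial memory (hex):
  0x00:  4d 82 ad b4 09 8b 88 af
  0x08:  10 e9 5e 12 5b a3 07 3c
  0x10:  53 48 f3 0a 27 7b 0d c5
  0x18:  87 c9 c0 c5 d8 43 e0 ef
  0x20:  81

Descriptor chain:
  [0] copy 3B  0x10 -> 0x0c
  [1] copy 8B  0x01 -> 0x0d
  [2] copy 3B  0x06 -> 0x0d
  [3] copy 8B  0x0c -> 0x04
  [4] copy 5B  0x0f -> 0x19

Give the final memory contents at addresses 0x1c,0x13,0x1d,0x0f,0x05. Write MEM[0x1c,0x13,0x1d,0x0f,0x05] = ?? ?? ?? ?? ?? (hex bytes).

MEM[0x1c,0x13,0x1d,0x0f,0x05] = 88 af af 10 88

  after D0: wrote 3B at 0x0c = 5348f3
  after D1: wrote 8B at 0x0d = 82adb4098b88af10
  after D2: wrote 3B at 0x0d = 88af10
  after D3: wrote 8B at 0x04 = 5388af10098b88af
  after D4: wrote 5B at 0x19 = 10098b88af
query mem[0x1c]=0x88, mem[0x13]=0xaf, mem[0x1d]=0xaf, mem[0x0f]=0x10, mem[0x05]=0x88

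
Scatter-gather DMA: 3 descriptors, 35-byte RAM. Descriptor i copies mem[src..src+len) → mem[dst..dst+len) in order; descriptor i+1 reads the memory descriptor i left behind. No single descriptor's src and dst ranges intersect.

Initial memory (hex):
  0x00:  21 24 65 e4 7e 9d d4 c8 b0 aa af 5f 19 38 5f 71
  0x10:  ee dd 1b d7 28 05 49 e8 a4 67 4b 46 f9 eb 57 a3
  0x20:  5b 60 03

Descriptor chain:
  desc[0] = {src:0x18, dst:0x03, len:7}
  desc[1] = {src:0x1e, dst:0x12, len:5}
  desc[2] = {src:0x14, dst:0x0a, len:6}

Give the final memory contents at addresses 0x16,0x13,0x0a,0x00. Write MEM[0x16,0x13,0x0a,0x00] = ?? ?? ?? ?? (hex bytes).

  after D0: wrote 7B at 0x03 = a4674b46f9eb57
  after D1: wrote 5B at 0x12 = 57a35b6003
  after D2: wrote 6B at 0x0a = 5b6003e8a467
query mem[0x16]=0x03, mem[0x13]=0xa3, mem[0x0a]=0x5b, mem[0x00]=0x21

MEM[0x16,0x13,0x0a,0x00] = 03 a3 5b 21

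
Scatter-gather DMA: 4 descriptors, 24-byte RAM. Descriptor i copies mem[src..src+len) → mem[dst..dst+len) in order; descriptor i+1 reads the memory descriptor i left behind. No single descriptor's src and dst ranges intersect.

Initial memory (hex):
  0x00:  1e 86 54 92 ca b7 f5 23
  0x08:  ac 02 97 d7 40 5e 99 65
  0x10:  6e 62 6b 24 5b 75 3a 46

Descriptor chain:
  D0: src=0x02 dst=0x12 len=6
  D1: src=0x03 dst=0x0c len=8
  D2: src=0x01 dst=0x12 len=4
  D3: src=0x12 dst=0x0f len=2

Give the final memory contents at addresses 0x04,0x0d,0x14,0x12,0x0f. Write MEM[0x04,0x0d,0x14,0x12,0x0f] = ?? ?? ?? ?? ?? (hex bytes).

MEM[0x04,0x0d,0x14,0x12,0x0f] = ca ca 92 86 86

  after D0: wrote 6B at 0x12 = 5492cab7f523
  after D1: wrote 8B at 0x0c = 92cab7f523ac0297
  after D2: wrote 4B at 0x12 = 865492ca
  after D3: wrote 2B at 0x0f = 8654
query mem[0x04]=0xca, mem[0x0d]=0xca, mem[0x14]=0x92, mem[0x12]=0x86, mem[0x0f]=0x86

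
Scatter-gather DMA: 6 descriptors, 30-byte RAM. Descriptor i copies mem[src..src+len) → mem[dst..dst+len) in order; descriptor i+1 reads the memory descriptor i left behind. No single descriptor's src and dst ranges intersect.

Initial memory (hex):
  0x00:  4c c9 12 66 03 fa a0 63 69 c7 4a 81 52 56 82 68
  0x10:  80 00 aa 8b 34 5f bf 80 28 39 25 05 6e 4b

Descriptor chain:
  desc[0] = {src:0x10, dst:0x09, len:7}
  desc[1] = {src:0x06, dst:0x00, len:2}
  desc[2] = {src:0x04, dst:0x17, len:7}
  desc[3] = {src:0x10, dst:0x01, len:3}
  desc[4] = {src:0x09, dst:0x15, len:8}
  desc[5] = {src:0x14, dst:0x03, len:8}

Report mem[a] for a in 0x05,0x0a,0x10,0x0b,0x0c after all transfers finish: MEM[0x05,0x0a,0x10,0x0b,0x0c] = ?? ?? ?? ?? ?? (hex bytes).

MEM[0x05,0x0a,0x10,0x0b,0x0c] = 00 bf 80 aa 8b

  after D0: wrote 7B at 0x09 = 8000aa8b345fbf
  after D1: wrote 2B at 0x00 = a063
  after D2: wrote 7B at 0x17 = 03faa063698000
  after D3: wrote 3B at 0x01 = 8000aa
  after D4: wrote 8B at 0x15 = 8000aa8b345fbf80
  after D5: wrote 8B at 0x03 = 348000aa8b345fbf
query mem[0x05]=0x00, mem[0x0a]=0xbf, mem[0x10]=0x80, mem[0x0b]=0xaa, mem[0x0c]=0x8b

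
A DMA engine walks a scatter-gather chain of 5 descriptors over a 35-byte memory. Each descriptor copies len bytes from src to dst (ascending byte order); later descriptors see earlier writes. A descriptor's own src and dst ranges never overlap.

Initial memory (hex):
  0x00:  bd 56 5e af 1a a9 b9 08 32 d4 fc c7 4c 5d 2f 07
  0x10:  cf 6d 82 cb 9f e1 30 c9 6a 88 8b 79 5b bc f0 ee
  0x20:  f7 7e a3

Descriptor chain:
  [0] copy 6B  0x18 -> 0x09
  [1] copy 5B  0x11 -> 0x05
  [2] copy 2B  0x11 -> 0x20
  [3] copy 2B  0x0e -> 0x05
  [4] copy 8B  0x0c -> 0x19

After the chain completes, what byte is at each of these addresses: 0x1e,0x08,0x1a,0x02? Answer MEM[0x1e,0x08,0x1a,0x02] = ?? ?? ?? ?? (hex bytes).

MEM[0x1e,0x08,0x1a,0x02] = 6d 9f 5b 5e

[0] 0x18->0x09 len=6 : 6a 88 8b 79 5b bc
[1] 0x11->0x05 len=5 : 6d 82 cb 9f e1
[2] 0x11->0x20 len=2 : 6d 82
[3] 0x0e->0x05 len=2 : bc 07
[4] 0x0c->0x19 len=8 : 79 5b bc 07 cf 6d 82 cb
query mem[0x1e]=0x6d, mem[0x08]=0x9f, mem[0x1a]=0x5b, mem[0x02]=0x5e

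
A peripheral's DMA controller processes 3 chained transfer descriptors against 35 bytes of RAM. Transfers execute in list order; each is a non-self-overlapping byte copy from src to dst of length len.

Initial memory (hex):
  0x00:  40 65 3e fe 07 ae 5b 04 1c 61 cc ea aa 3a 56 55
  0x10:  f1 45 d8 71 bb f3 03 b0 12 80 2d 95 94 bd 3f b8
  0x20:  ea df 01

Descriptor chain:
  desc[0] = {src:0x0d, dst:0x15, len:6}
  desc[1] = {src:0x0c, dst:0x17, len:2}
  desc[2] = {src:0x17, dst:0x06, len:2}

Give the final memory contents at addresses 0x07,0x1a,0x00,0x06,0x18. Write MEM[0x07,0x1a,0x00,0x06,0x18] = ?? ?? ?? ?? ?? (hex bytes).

D0: mem[0x15..0x1a] <- [3a 56 55 f1 45 d8]
D1: mem[0x17..0x18] <- [aa 3a]
D2: mem[0x06..0x07] <- [aa 3a]
query mem[0x07]=0x3a, mem[0x1a]=0xd8, mem[0x00]=0x40, mem[0x06]=0xaa, mem[0x18]=0x3a

MEM[0x07,0x1a,0x00,0x06,0x18] = 3a d8 40 aa 3a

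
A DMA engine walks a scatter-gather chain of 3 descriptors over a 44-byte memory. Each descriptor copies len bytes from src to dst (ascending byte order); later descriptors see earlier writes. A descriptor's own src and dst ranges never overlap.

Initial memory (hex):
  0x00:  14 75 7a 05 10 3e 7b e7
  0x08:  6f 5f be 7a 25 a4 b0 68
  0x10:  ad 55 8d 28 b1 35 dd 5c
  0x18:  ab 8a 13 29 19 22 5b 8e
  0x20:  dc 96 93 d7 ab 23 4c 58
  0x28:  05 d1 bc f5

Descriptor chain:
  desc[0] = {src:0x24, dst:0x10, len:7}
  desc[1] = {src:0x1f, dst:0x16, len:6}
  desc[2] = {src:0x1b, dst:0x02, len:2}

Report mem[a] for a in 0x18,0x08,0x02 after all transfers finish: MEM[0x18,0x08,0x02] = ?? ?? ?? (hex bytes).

[0] 0x24->0x10 len=7 : ab 23 4c 58 05 d1 bc
[1] 0x1f->0x16 len=6 : 8e dc 96 93 d7 ab
[2] 0x1b->0x02 len=2 : ab 19
query mem[0x18]=0x96, mem[0x08]=0x6f, mem[0x02]=0xab

MEM[0x18,0x08,0x02] = 96 6f ab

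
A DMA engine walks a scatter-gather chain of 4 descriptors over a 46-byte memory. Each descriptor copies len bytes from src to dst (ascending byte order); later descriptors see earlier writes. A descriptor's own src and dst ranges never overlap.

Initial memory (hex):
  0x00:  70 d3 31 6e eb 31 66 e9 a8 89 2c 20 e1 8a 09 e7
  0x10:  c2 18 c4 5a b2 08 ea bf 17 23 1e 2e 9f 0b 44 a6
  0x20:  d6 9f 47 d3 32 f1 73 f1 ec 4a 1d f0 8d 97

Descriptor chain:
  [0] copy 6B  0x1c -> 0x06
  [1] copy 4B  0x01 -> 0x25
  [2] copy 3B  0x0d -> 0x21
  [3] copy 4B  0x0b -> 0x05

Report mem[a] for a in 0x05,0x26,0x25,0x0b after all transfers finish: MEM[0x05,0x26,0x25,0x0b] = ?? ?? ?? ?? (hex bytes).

#0 dst[0x06+6] := {0x9f,0x0b,0x44,0xa6,0xd6,0x9f}
#1 dst[0x25+4] := {0xd3,0x31,0x6e,0xeb}
#2 dst[0x21+3] := {0x8a,0x09,0xe7}
#3 dst[0x05+4] := {0x9f,0xe1,0x8a,0x09}
query mem[0x05]=0x9f, mem[0x26]=0x31, mem[0x25]=0xd3, mem[0x0b]=0x9f

MEM[0x05,0x26,0x25,0x0b] = 9f 31 d3 9f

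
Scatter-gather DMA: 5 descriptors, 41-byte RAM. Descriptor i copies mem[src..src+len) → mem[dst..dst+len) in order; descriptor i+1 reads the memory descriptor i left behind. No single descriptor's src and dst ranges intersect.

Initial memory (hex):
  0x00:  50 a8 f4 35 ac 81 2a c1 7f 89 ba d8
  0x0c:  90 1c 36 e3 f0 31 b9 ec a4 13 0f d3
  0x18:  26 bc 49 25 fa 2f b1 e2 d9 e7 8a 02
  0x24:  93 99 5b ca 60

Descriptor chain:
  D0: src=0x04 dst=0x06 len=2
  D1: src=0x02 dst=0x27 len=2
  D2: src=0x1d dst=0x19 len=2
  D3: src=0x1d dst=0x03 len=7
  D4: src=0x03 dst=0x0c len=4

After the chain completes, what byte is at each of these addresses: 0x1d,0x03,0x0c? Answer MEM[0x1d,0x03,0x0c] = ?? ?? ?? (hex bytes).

MEM[0x1d,0x03,0x0c] = 2f 2f 2f

  after D0: wrote 2B at 0x06 = ac81
  after D1: wrote 2B at 0x27 = f435
  after D2: wrote 2B at 0x19 = 2fb1
  after D3: wrote 7B at 0x03 = 2fb1e2d9e78a02
  after D4: wrote 4B at 0x0c = 2fb1e2d9
query mem[0x1d]=0x2f, mem[0x03]=0x2f, mem[0x0c]=0x2f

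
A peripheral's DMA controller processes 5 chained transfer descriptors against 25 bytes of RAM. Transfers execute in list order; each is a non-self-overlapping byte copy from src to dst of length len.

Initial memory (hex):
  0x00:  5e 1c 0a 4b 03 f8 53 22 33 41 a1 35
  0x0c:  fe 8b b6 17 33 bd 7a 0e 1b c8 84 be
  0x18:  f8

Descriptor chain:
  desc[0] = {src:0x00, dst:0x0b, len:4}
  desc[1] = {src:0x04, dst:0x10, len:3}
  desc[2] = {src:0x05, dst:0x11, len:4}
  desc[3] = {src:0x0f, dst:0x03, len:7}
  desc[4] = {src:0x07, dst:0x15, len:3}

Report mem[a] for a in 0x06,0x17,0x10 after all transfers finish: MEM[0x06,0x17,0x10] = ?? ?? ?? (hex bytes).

MEM[0x06,0x17,0x10] = 53 c8 03

D0: mem[0x0b..0x0e] <- [5e 1c 0a 4b]
D1: mem[0x10..0x12] <- [03 f8 53]
D2: mem[0x11..0x14] <- [f8 53 22 33]
D3: mem[0x03..0x09] <- [17 03 f8 53 22 33 c8]
D4: mem[0x15..0x17] <- [22 33 c8]
query mem[0x06]=0x53, mem[0x17]=0xc8, mem[0x10]=0x03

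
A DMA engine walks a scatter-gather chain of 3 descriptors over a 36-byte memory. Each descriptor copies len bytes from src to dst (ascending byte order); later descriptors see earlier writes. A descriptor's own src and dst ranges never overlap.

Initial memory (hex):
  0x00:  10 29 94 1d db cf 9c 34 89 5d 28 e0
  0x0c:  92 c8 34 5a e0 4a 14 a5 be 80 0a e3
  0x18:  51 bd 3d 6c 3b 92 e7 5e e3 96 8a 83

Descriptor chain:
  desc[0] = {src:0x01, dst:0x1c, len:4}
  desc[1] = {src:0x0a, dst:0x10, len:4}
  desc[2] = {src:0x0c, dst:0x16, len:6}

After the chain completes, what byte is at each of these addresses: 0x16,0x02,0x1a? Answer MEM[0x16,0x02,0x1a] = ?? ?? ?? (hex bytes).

[0] 0x01->0x1c len=4 : 29 94 1d db
[1] 0x0a->0x10 len=4 : 28 e0 92 c8
[2] 0x0c->0x16 len=6 : 92 c8 34 5a 28 e0
query mem[0x16]=0x92, mem[0x02]=0x94, mem[0x1a]=0x28

MEM[0x16,0x02,0x1a] = 92 94 28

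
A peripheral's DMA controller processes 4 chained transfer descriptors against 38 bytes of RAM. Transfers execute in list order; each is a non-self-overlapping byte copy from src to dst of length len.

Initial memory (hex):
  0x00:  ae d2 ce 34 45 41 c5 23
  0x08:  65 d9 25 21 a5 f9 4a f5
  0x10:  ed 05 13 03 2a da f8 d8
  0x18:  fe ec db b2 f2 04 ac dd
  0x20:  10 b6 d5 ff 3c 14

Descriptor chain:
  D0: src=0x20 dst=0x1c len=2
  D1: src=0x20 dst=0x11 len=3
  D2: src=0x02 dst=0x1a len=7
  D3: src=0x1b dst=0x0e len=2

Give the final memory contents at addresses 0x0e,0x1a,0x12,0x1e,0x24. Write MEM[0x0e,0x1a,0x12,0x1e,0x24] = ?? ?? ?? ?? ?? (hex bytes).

#0 dst[0x1c+2] := {0x10,0xb6}
#1 dst[0x11+3] := {0x10,0xb6,0xd5}
#2 dst[0x1a+7] := {0xce,0x34,0x45,0x41,0xc5,0x23,0x65}
#3 dst[0x0e+2] := {0x34,0x45}
query mem[0x0e]=0x34, mem[0x1a]=0xce, mem[0x12]=0xb6, mem[0x1e]=0xc5, mem[0x24]=0x3c

MEM[0x0e,0x1a,0x12,0x1e,0x24] = 34 ce b6 c5 3c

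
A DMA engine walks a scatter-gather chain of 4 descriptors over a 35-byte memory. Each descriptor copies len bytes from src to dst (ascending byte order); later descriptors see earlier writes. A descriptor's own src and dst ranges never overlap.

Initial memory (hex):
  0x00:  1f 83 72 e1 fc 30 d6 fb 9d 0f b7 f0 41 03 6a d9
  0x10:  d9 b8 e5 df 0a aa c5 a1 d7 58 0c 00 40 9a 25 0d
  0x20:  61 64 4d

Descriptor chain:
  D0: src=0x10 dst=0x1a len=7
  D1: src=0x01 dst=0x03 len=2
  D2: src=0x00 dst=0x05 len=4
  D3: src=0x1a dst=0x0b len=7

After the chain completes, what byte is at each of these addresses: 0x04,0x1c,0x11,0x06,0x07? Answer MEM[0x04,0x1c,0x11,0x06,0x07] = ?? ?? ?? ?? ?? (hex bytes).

  after D0: wrote 7B at 0x1a = d9b8e5df0aaac5
  after D1: wrote 2B at 0x03 = 8372
  after D2: wrote 4B at 0x05 = 1f837283
  after D3: wrote 7B at 0x0b = d9b8e5df0aaac5
query mem[0x04]=0x72, mem[0x1c]=0xe5, mem[0x11]=0xc5, mem[0x06]=0x83, mem[0x07]=0x72

MEM[0x04,0x1c,0x11,0x06,0x07] = 72 e5 c5 83 72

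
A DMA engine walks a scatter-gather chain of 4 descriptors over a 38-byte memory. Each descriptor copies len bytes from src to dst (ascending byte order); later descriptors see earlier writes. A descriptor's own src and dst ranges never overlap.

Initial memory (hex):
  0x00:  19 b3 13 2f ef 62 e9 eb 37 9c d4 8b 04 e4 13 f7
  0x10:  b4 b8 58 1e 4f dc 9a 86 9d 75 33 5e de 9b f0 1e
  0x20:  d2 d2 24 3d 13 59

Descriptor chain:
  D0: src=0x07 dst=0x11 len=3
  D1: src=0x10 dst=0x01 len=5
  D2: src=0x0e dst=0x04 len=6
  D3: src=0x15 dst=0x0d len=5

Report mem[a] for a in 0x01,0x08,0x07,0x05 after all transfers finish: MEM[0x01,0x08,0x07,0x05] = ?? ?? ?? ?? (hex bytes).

D0: mem[0x11..0x13] <- [eb 37 9c]
D1: mem[0x01..0x05] <- [b4 eb 37 9c 4f]
D2: mem[0x04..0x09] <- [13 f7 b4 eb 37 9c]
D3: mem[0x0d..0x11] <- [dc 9a 86 9d 75]
query mem[0x01]=0xb4, mem[0x08]=0x37, mem[0x07]=0xeb, mem[0x05]=0xf7

MEM[0x01,0x08,0x07,0x05] = b4 37 eb f7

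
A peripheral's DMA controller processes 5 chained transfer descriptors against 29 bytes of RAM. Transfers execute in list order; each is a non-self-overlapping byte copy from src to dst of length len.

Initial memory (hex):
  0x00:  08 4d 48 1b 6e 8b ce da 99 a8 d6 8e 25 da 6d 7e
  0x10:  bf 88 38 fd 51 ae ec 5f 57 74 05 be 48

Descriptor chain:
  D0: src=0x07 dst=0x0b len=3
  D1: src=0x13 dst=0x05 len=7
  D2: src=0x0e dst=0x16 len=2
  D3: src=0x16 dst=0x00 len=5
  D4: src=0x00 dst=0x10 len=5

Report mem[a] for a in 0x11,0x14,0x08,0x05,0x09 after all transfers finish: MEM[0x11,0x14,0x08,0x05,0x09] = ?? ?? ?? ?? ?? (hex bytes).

[0] 0x07->0x0b len=3 : da 99 a8
[1] 0x13->0x05 len=7 : fd 51 ae ec 5f 57 74
[2] 0x0e->0x16 len=2 : 6d 7e
[3] 0x16->0x00 len=5 : 6d 7e 57 74 05
[4] 0x00->0x10 len=5 : 6d 7e 57 74 05
query mem[0x11]=0x7e, mem[0x14]=0x05, mem[0x08]=0xec, mem[0x05]=0xfd, mem[0x09]=0x5f

MEM[0x11,0x14,0x08,0x05,0x09] = 7e 05 ec fd 5f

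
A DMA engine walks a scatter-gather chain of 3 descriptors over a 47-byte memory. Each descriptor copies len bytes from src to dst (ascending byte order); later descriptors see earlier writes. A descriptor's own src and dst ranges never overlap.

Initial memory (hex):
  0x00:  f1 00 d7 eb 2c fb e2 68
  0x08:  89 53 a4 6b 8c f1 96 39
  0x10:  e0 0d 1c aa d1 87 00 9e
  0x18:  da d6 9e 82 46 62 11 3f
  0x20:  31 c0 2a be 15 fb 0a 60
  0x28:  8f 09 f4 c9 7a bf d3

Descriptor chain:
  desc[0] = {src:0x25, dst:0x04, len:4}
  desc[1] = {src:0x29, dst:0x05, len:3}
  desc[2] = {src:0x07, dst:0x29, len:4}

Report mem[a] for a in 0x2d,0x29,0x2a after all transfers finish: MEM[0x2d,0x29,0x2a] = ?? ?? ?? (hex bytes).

MEM[0x2d,0x29,0x2a] = bf c9 89

[0] 0x25->0x04 len=4 : fb 0a 60 8f
[1] 0x29->0x05 len=3 : 09 f4 c9
[2] 0x07->0x29 len=4 : c9 89 53 a4
query mem[0x2d]=0xbf, mem[0x29]=0xc9, mem[0x2a]=0x89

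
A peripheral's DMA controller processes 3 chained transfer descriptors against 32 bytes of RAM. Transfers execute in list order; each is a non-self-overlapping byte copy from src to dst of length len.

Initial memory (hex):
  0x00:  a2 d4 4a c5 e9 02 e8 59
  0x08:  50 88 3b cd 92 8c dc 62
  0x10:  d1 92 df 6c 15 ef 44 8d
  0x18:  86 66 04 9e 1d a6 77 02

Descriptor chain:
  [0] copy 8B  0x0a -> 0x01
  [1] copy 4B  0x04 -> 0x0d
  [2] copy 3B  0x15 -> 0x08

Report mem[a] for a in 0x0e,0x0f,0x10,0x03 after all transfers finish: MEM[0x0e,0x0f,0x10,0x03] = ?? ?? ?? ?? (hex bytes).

MEM[0x0e,0x0f,0x10,0x03] = dc 62 d1 92

#0 dst[0x01+8] := {0x3b,0xcd,0x92,0x8c,0xdc,0x62,0xd1,0x92}
#1 dst[0x0d+4] := {0x8c,0xdc,0x62,0xd1}
#2 dst[0x08+3] := {0xef,0x44,0x8d}
query mem[0x0e]=0xdc, mem[0x0f]=0x62, mem[0x10]=0xd1, mem[0x03]=0x92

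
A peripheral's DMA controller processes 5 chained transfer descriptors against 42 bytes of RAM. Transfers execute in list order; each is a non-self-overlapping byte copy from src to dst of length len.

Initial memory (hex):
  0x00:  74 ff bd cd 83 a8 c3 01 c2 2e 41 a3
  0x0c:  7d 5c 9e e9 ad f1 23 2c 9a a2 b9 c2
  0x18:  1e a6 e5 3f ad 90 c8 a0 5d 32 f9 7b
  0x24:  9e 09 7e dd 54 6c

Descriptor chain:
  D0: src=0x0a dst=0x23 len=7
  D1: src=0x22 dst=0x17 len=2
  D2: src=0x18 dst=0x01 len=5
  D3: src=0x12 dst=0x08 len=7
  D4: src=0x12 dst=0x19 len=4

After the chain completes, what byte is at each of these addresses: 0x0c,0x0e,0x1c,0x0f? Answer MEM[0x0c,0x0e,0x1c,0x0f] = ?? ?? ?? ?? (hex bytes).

MEM[0x0c,0x0e,0x1c,0x0f] = b9 41 a2 e9

[0] 0x0a->0x23 len=7 : 41 a3 7d 5c 9e e9 ad
[1] 0x22->0x17 len=2 : f9 41
[2] 0x18->0x01 len=5 : 41 a6 e5 3f ad
[3] 0x12->0x08 len=7 : 23 2c 9a a2 b9 f9 41
[4] 0x12->0x19 len=4 : 23 2c 9a a2
query mem[0x0c]=0xb9, mem[0x0e]=0x41, mem[0x1c]=0xa2, mem[0x0f]=0xe9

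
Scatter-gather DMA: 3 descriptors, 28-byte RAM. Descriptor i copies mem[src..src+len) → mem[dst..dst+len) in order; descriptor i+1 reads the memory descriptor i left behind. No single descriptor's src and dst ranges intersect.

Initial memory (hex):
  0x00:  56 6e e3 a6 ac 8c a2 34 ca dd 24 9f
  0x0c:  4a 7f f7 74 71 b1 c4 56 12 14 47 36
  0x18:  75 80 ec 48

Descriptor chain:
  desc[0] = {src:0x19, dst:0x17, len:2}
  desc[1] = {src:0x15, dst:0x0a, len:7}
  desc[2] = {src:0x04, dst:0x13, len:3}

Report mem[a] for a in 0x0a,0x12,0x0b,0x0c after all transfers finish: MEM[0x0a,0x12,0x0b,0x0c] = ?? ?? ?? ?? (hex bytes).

MEM[0x0a,0x12,0x0b,0x0c] = 14 c4 47 80

#0 dst[0x17+2] := {0x80,0xec}
#1 dst[0x0a+7] := {0x14,0x47,0x80,0xec,0x80,0xec,0x48}
#2 dst[0x13+3] := {0xac,0x8c,0xa2}
query mem[0x0a]=0x14, mem[0x12]=0xc4, mem[0x0b]=0x47, mem[0x0c]=0x80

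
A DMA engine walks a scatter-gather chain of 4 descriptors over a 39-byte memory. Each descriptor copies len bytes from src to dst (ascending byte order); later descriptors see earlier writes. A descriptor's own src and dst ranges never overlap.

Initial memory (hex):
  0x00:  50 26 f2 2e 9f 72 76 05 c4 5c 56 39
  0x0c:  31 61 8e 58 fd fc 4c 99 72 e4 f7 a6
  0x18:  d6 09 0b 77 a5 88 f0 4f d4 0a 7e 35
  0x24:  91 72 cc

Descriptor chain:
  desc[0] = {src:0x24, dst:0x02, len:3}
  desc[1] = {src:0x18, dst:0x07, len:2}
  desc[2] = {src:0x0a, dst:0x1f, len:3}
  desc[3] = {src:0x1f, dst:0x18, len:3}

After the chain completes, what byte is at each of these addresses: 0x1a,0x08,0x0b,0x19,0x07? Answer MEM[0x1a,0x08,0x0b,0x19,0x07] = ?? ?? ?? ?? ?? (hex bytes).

MEM[0x1a,0x08,0x0b,0x19,0x07] = 31 09 39 39 d6

#0 dst[0x02+3] := {0x91,0x72,0xcc}
#1 dst[0x07+2] := {0xd6,0x09}
#2 dst[0x1f+3] := {0x56,0x39,0x31}
#3 dst[0x18+3] := {0x56,0x39,0x31}
query mem[0x1a]=0x31, mem[0x08]=0x09, mem[0x0b]=0x39, mem[0x19]=0x39, mem[0x07]=0xd6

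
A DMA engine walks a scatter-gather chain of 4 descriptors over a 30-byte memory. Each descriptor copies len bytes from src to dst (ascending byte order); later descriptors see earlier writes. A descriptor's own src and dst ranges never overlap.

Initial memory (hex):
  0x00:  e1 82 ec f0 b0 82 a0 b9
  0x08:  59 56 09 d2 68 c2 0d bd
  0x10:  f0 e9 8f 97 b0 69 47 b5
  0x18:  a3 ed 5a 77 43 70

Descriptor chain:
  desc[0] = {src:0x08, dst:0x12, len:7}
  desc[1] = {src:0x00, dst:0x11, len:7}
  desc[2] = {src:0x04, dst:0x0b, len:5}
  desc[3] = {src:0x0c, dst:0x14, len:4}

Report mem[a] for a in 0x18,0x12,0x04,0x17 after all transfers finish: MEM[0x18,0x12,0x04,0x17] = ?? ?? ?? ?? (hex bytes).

[0] 0x08->0x12 len=7 : 59 56 09 d2 68 c2 0d
[1] 0x00->0x11 len=7 : e1 82 ec f0 b0 82 a0
[2] 0x04->0x0b len=5 : b0 82 a0 b9 59
[3] 0x0c->0x14 len=4 : 82 a0 b9 59
query mem[0x18]=0x0d, mem[0x12]=0x82, mem[0x04]=0xb0, mem[0x17]=0x59

MEM[0x18,0x12,0x04,0x17] = 0d 82 b0 59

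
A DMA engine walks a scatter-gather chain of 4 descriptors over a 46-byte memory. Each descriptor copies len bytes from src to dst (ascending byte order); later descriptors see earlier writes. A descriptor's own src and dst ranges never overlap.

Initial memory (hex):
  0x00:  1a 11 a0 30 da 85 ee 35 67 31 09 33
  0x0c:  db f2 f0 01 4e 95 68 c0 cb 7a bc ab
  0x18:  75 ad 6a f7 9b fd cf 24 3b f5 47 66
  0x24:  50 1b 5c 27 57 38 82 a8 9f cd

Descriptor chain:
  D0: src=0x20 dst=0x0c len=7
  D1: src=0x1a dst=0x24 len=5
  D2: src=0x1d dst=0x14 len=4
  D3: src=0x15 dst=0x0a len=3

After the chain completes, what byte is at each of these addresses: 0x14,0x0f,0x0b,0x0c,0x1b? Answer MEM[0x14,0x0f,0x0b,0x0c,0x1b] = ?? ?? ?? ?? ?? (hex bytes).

MEM[0x14,0x0f,0x0b,0x0c,0x1b] = fd 66 24 3b f7

  after D0: wrote 7B at 0x0c = 3bf54766501b5c
  after D1: wrote 5B at 0x24 = 6af79bfdcf
  after D2: wrote 4B at 0x14 = fdcf243b
  after D3: wrote 3B at 0x0a = cf243b
query mem[0x14]=0xfd, mem[0x0f]=0x66, mem[0x0b]=0x24, mem[0x0c]=0x3b, mem[0x1b]=0xf7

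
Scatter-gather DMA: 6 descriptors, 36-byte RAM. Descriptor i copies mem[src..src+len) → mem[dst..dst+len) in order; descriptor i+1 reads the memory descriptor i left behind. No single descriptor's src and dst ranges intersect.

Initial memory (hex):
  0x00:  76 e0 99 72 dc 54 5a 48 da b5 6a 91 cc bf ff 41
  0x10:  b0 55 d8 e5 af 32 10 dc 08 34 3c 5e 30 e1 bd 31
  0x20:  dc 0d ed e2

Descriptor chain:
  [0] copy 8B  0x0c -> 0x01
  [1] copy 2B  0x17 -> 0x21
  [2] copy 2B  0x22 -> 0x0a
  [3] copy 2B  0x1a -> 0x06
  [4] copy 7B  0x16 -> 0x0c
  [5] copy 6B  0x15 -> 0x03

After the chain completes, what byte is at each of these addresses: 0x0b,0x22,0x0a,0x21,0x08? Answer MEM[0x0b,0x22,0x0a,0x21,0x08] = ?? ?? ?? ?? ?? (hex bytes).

#0 dst[0x01+8] := {0xcc,0xbf,0xff,0x41,0xb0,0x55,0xd8,0xe5}
#1 dst[0x21+2] := {0xdc,0x08}
#2 dst[0x0a+2] := {0x08,0xe2}
#3 dst[0x06+2] := {0x3c,0x5e}
#4 dst[0x0c+7] := {0x10,0xdc,0x08,0x34,0x3c,0x5e,0x30}
#5 dst[0x03+6] := {0x32,0x10,0xdc,0x08,0x34,0x3c}
query mem[0x0b]=0xe2, mem[0x22]=0x08, mem[0x0a]=0x08, mem[0x21]=0xdc, mem[0x08]=0x3c

MEM[0x0b,0x22,0x0a,0x21,0x08] = e2 08 08 dc 3c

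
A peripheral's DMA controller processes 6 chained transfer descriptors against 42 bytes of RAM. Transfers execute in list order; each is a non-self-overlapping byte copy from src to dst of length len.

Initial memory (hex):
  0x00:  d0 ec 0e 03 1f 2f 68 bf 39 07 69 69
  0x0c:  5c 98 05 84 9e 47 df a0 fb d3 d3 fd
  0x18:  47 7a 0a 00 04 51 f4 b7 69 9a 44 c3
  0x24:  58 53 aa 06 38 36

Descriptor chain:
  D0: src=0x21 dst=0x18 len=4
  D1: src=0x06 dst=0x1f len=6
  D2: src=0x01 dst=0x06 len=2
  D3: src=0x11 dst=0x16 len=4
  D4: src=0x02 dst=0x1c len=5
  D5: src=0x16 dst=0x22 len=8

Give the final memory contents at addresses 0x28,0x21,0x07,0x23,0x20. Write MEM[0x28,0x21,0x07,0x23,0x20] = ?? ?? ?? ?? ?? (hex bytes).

MEM[0x28,0x21,0x07,0x23,0x20] = 0e 39 0e df ec

  after D0: wrote 4B at 0x18 = 9a44c358
  after D1: wrote 6B at 0x1f = 68bf39076969
  after D2: wrote 2B at 0x06 = ec0e
  after D3: wrote 4B at 0x16 = 47dfa0fb
  after D4: wrote 5B at 0x1c = 0e031f2fec
  after D5: wrote 8B at 0x22 = 47dfa0fbc3580e03
query mem[0x28]=0x0e, mem[0x21]=0x39, mem[0x07]=0x0e, mem[0x23]=0xdf, mem[0x20]=0xec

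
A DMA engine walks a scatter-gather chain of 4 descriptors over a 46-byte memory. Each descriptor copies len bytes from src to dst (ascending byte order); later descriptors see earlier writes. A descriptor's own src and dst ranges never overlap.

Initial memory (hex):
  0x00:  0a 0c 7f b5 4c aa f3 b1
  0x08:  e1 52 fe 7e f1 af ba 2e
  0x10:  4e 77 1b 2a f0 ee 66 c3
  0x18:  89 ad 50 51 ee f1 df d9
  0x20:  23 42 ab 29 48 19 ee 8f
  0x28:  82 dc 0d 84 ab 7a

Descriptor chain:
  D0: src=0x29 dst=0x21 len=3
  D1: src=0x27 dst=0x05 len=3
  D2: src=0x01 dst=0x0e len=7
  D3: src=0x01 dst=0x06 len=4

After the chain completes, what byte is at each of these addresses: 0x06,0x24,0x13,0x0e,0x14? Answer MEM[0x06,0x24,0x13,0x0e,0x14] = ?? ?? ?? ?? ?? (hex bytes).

[0] 0x29->0x21 len=3 : dc 0d 84
[1] 0x27->0x05 len=3 : 8f 82 dc
[2] 0x01->0x0e len=7 : 0c 7f b5 4c 8f 82 dc
[3] 0x01->0x06 len=4 : 0c 7f b5 4c
query mem[0x06]=0x0c, mem[0x24]=0x48, mem[0x13]=0x82, mem[0x0e]=0x0c, mem[0x14]=0xdc

MEM[0x06,0x24,0x13,0x0e,0x14] = 0c 48 82 0c dc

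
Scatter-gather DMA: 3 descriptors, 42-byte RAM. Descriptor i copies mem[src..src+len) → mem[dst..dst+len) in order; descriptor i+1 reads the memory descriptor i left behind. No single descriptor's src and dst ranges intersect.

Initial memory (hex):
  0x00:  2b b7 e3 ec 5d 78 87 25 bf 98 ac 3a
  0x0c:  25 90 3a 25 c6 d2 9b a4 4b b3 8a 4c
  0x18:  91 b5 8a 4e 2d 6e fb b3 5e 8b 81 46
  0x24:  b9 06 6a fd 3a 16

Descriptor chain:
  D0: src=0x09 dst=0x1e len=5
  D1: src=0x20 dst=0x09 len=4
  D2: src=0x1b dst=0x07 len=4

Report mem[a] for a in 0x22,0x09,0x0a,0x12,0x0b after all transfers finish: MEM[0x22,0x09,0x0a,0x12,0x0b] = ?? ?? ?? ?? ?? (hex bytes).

#0 dst[0x1e+5] := {0x98,0xac,0x3a,0x25,0x90}
#1 dst[0x09+4] := {0x3a,0x25,0x90,0x46}
#2 dst[0x07+4] := {0x4e,0x2d,0x6e,0x98}
query mem[0x22]=0x90, mem[0x09]=0x6e, mem[0x0a]=0x98, mem[0x12]=0x9b, mem[0x0b]=0x90

MEM[0x22,0x09,0x0a,0x12,0x0b] = 90 6e 98 9b 90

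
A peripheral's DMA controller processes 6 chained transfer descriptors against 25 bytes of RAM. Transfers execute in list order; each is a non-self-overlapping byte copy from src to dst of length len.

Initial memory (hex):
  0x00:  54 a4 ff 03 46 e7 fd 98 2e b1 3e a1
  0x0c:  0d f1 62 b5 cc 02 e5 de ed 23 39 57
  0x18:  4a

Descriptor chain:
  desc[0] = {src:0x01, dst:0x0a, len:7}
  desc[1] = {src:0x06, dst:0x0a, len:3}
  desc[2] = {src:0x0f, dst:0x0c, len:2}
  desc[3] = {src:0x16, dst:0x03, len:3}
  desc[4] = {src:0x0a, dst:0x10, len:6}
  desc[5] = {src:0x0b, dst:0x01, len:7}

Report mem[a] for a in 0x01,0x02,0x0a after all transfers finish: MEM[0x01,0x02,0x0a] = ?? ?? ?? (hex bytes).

MEM[0x01,0x02,0x0a] = 98 fd fd

D0: mem[0x0a..0x10] <- [a4 ff 03 46 e7 fd 98]
D1: mem[0x0a..0x0c] <- [fd 98 2e]
D2: mem[0x0c..0x0d] <- [fd 98]
D3: mem[0x03..0x05] <- [39 57 4a]
D4: mem[0x10..0x15] <- [fd 98 fd 98 e7 fd]
D5: mem[0x01..0x07] <- [98 fd 98 e7 fd fd 98]
query mem[0x01]=0x98, mem[0x02]=0xfd, mem[0x0a]=0xfd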